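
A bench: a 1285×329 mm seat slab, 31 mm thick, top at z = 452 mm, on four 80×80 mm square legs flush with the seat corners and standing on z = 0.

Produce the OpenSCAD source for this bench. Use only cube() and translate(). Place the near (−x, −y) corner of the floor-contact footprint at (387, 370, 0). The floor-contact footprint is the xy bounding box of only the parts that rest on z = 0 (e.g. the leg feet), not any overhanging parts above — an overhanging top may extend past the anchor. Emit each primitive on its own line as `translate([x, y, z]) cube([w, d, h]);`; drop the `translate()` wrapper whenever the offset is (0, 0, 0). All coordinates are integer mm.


// leg_h = 452 − 31 = 421
translate([387, 370, 421]) cube([1285, 329, 31]);
translate([387, 370, 0]) cube([80, 80, 421]);
translate([387, 619, 0]) cube([80, 80, 421]);
translate([1592, 370, 0]) cube([80, 80, 421]);
translate([1592, 619, 0]) cube([80, 80, 421]);


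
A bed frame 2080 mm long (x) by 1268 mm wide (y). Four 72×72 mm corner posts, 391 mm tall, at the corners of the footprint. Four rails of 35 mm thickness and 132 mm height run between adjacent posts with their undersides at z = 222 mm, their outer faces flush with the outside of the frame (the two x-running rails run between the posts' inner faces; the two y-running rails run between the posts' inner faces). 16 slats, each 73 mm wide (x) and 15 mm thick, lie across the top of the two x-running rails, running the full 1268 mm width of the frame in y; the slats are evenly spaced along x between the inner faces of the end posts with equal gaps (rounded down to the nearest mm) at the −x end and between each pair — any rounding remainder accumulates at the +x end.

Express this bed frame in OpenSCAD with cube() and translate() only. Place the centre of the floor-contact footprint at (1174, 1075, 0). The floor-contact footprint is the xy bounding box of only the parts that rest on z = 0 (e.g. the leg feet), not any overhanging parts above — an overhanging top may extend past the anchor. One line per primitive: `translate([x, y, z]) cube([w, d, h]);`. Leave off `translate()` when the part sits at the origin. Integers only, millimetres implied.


translate([134, 441, 0]) cube([72, 72, 391]);
translate([134, 1637, 0]) cube([72, 72, 391]);
translate([2142, 441, 0]) cube([72, 72, 391]);
translate([2142, 1637, 0]) cube([72, 72, 391]);
translate([206, 441, 222]) cube([1936, 35, 132]);
translate([206, 1674, 222]) cube([1936, 35, 132]);
translate([134, 513, 222]) cube([35, 1124, 132]);
translate([2179, 513, 222]) cube([35, 1124, 132]);
translate([251, 441, 354]) cube([73, 1268, 15]);
translate([369, 441, 354]) cube([73, 1268, 15]);
translate([487, 441, 354]) cube([73, 1268, 15]);
translate([605, 441, 354]) cube([73, 1268, 15]);
translate([723, 441, 354]) cube([73, 1268, 15]);
translate([841, 441, 354]) cube([73, 1268, 15]);
translate([959, 441, 354]) cube([73, 1268, 15]);
translate([1077, 441, 354]) cube([73, 1268, 15]);
translate([1195, 441, 354]) cube([73, 1268, 15]);
translate([1313, 441, 354]) cube([73, 1268, 15]);
translate([1431, 441, 354]) cube([73, 1268, 15]);
translate([1549, 441, 354]) cube([73, 1268, 15]);
translate([1667, 441, 354]) cube([73, 1268, 15]);
translate([1785, 441, 354]) cube([73, 1268, 15]);
translate([1903, 441, 354]) cube([73, 1268, 15]);
translate([2021, 441, 354]) cube([73, 1268, 15]);


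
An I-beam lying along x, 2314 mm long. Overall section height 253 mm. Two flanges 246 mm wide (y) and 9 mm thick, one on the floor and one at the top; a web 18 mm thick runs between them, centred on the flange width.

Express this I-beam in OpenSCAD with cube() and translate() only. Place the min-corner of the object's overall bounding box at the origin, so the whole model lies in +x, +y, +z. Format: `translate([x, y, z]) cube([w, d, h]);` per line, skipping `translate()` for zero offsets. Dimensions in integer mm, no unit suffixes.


cube([2314, 246, 9]);
translate([0, 114, 9]) cube([2314, 18, 235]);
translate([0, 0, 244]) cube([2314, 246, 9]);


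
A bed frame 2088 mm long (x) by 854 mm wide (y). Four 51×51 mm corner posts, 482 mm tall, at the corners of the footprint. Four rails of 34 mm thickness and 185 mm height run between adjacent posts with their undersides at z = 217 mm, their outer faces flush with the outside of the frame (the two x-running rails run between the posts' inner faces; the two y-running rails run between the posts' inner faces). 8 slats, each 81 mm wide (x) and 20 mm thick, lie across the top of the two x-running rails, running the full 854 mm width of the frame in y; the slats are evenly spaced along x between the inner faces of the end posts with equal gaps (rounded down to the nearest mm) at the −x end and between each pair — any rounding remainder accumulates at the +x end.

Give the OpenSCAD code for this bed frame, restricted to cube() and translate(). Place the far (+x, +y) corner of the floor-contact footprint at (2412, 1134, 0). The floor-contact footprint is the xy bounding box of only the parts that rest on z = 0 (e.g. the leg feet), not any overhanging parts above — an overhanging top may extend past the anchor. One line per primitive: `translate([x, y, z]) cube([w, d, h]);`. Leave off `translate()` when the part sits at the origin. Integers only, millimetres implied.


translate([324, 280, 0]) cube([51, 51, 482]);
translate([324, 1083, 0]) cube([51, 51, 482]);
translate([2361, 280, 0]) cube([51, 51, 482]);
translate([2361, 1083, 0]) cube([51, 51, 482]);
translate([375, 280, 217]) cube([1986, 34, 185]);
translate([375, 1100, 217]) cube([1986, 34, 185]);
translate([324, 331, 217]) cube([34, 752, 185]);
translate([2378, 331, 217]) cube([34, 752, 185]);
translate([523, 280, 402]) cube([81, 854, 20]);
translate([752, 280, 402]) cube([81, 854, 20]);
translate([981, 280, 402]) cube([81, 854, 20]);
translate([1210, 280, 402]) cube([81, 854, 20]);
translate([1439, 280, 402]) cube([81, 854, 20]);
translate([1668, 280, 402]) cube([81, 854, 20]);
translate([1897, 280, 402]) cube([81, 854, 20]);
translate([2126, 280, 402]) cube([81, 854, 20]);


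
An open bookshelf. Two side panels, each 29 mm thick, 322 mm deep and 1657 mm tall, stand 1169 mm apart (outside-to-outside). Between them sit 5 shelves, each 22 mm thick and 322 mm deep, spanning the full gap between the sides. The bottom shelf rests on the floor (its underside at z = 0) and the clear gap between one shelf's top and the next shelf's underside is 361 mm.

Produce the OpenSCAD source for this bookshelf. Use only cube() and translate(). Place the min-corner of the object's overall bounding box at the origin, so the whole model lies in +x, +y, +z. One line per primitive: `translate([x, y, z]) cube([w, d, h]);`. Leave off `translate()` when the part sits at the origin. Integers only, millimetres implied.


cube([29, 322, 1657]);
translate([1140, 0, 0]) cube([29, 322, 1657]);
translate([29, 0, 0]) cube([1111, 322, 22]);
translate([29, 0, 383]) cube([1111, 322, 22]);
translate([29, 0, 766]) cube([1111, 322, 22]);
translate([29, 0, 1149]) cube([1111, 322, 22]);
translate([29, 0, 1532]) cube([1111, 322, 22]);


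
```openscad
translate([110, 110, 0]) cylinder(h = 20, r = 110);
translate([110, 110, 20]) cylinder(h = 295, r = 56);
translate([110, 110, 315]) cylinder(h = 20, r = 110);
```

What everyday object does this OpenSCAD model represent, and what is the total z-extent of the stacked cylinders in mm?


A spool. The overall height is 335 mm.

Three coaxial cylinders, large–small–large — a spool. Two 20 mm flanges and a 295 mm core give 20 + 295 + 20 = 335 mm.


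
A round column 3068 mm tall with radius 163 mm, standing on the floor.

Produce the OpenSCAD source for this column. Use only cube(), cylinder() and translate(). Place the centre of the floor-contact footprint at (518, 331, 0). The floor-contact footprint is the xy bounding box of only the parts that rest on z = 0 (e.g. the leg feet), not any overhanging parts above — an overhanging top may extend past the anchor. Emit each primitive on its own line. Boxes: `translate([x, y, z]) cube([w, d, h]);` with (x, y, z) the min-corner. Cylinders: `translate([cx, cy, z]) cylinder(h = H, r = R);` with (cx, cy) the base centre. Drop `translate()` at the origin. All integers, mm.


translate([518, 331, 0]) cylinder(h = 3068, r = 163);


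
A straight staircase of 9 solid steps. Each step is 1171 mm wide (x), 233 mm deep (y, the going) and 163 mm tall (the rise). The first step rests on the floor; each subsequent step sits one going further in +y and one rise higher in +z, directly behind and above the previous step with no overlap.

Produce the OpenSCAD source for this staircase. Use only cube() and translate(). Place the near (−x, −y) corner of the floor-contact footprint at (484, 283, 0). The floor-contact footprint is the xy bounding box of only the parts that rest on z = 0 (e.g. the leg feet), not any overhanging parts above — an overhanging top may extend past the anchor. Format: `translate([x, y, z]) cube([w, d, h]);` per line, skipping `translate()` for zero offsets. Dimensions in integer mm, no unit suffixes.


translate([484, 283, 0]) cube([1171, 233, 163]);
translate([484, 516, 163]) cube([1171, 233, 163]);
translate([484, 749, 326]) cube([1171, 233, 163]);
translate([484, 982, 489]) cube([1171, 233, 163]);
translate([484, 1215, 652]) cube([1171, 233, 163]);
translate([484, 1448, 815]) cube([1171, 233, 163]);
translate([484, 1681, 978]) cube([1171, 233, 163]);
translate([484, 1914, 1141]) cube([1171, 233, 163]);
translate([484, 2147, 1304]) cube([1171, 233, 163]);


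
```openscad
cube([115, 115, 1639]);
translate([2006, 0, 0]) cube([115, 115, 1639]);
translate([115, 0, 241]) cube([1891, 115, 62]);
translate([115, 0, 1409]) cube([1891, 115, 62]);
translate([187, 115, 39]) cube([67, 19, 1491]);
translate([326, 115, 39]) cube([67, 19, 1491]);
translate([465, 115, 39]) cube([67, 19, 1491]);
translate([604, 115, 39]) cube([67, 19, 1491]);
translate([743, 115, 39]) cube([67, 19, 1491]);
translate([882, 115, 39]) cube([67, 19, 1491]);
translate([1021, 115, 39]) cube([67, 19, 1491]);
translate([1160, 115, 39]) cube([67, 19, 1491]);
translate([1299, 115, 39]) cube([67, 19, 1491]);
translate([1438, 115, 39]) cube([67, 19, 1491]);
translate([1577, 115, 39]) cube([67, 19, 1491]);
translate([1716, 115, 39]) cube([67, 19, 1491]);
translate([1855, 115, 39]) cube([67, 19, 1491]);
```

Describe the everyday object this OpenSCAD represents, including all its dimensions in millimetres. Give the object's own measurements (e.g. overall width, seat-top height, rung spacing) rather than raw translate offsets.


A fence section. Two 115×115 mm posts, 1639 mm tall, stand on the floor with a clear span of 1891 mm between their inner faces. Two horizontal rails of 115×62 mm section span the gap between the posts with their undersides at z = 241 mm and z = 1409 mm, flush with the posts' −y face. 13 pickets, each 67 mm wide, 19 mm thick and 1491 mm tall, are fixed to the +y face of the rails with their bottoms at z = 39 mm, spaced across the span with a 72 mm gap after the −x post and between neighbouring pickets, with 84 mm left before the +x post.


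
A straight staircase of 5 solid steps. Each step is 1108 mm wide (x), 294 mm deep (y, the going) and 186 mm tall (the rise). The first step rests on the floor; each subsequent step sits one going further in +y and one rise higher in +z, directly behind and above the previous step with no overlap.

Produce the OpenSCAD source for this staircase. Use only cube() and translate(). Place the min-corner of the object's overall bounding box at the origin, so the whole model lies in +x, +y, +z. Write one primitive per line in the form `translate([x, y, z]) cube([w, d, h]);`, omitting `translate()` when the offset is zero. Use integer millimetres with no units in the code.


cube([1108, 294, 186]);
translate([0, 294, 186]) cube([1108, 294, 186]);
translate([0, 588, 372]) cube([1108, 294, 186]);
translate([0, 882, 558]) cube([1108, 294, 186]);
translate([0, 1176, 744]) cube([1108, 294, 186]);


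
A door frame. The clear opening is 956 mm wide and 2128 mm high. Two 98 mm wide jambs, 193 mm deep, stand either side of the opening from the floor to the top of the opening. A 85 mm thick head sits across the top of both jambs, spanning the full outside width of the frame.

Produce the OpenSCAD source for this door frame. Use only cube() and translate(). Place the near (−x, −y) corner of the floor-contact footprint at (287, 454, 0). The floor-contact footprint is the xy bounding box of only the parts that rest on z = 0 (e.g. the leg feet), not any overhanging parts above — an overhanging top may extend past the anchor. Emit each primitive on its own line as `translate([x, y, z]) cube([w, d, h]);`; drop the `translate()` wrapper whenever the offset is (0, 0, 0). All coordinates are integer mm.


translate([287, 454, 0]) cube([98, 193, 2128]);
translate([1341, 454, 0]) cube([98, 193, 2128]);
translate([287, 454, 2128]) cube([1152, 193, 85]);


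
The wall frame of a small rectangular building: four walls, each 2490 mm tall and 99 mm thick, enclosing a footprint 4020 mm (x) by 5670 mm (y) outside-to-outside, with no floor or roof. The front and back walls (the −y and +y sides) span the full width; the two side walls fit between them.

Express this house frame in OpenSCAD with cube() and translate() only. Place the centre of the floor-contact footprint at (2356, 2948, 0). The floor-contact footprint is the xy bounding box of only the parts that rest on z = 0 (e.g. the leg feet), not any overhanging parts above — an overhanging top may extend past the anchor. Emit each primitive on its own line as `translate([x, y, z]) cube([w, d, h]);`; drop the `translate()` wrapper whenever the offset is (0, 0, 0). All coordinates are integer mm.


translate([346, 113, 0]) cube([4020, 99, 2490]);
translate([346, 5684, 0]) cube([4020, 99, 2490]);
translate([346, 212, 0]) cube([99, 5472, 2490]);
translate([4267, 212, 0]) cube([99, 5472, 2490]);


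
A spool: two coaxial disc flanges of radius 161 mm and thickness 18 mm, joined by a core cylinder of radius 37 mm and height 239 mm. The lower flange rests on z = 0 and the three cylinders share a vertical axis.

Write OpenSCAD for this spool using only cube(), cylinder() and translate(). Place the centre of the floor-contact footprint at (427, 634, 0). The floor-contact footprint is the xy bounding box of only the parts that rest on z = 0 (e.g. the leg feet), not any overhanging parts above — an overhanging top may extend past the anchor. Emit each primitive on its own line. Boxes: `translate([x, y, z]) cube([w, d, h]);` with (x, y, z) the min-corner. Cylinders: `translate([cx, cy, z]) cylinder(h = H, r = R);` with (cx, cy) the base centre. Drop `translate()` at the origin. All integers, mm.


translate([427, 634, 0]) cylinder(h = 18, r = 161);
translate([427, 634, 18]) cylinder(h = 239, r = 37);
translate([427, 634, 257]) cylinder(h = 18, r = 161);


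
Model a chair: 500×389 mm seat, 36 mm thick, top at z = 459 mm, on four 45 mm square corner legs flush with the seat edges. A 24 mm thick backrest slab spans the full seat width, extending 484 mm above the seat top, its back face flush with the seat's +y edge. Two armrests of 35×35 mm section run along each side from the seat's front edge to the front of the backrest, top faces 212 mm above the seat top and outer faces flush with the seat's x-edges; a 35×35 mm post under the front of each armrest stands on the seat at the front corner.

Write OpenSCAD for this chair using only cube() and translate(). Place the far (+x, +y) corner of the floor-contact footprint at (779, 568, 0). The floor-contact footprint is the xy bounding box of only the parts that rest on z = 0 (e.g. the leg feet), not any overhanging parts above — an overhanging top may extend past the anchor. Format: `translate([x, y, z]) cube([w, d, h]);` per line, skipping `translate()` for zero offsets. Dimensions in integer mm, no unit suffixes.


translate([279, 179, 423]) cube([500, 389, 36]);
translate([279, 179, 0]) cube([45, 45, 423]);
translate([734, 179, 0]) cube([45, 45, 423]);
translate([279, 523, 0]) cube([45, 45, 423]);
translate([734, 523, 0]) cube([45, 45, 423]);
translate([279, 544, 459]) cube([500, 24, 484]);
translate([279, 179, 636]) cube([35, 365, 35]);
translate([744, 179, 636]) cube([35, 365, 35]);
translate([279, 179, 459]) cube([35, 35, 177]);
translate([744, 179, 459]) cube([35, 35, 177]);


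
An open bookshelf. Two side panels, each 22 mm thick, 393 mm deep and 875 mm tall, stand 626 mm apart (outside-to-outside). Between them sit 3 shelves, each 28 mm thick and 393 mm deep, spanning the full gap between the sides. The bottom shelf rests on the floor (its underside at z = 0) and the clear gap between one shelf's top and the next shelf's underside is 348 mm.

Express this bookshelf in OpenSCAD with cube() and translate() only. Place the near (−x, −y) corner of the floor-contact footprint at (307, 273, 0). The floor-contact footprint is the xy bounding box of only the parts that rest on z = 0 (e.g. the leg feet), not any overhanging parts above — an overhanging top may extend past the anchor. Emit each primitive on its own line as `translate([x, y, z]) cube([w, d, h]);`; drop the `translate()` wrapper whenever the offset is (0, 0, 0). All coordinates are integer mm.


translate([307, 273, 0]) cube([22, 393, 875]);
translate([911, 273, 0]) cube([22, 393, 875]);
translate([329, 273, 0]) cube([582, 393, 28]);
translate([329, 273, 376]) cube([582, 393, 28]);
translate([329, 273, 752]) cube([582, 393, 28]);


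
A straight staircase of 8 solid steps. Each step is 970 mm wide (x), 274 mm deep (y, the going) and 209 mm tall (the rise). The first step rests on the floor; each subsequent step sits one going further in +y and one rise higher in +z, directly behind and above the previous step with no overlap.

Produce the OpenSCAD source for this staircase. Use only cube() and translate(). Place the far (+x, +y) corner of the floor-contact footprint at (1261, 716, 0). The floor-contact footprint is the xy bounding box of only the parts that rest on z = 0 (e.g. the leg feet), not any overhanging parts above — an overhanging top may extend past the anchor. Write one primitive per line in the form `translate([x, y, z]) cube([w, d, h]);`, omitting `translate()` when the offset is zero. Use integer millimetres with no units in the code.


translate([291, 442, 0]) cube([970, 274, 209]);
translate([291, 716, 209]) cube([970, 274, 209]);
translate([291, 990, 418]) cube([970, 274, 209]);
translate([291, 1264, 627]) cube([970, 274, 209]);
translate([291, 1538, 836]) cube([970, 274, 209]);
translate([291, 1812, 1045]) cube([970, 274, 209]);
translate([291, 2086, 1254]) cube([970, 274, 209]);
translate([291, 2360, 1463]) cube([970, 274, 209]);


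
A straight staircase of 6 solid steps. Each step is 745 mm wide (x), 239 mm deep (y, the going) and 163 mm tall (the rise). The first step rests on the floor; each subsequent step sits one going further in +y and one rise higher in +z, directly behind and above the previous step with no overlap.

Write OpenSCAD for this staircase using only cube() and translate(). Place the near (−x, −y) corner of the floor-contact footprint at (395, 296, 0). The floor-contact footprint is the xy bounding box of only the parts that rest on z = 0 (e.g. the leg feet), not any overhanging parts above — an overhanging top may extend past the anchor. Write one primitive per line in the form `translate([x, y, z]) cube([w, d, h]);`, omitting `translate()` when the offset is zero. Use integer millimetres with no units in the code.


translate([395, 296, 0]) cube([745, 239, 163]);
translate([395, 535, 163]) cube([745, 239, 163]);
translate([395, 774, 326]) cube([745, 239, 163]);
translate([395, 1013, 489]) cube([745, 239, 163]);
translate([395, 1252, 652]) cube([745, 239, 163]);
translate([395, 1491, 815]) cube([745, 239, 163]);


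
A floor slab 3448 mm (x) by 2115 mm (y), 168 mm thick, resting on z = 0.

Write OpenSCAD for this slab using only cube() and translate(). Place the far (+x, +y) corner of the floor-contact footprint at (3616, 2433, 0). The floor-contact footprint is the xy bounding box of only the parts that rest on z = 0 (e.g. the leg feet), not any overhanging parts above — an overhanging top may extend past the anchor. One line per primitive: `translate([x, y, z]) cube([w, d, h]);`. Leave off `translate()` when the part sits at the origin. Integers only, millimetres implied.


translate([168, 318, 0]) cube([3448, 2115, 168]);


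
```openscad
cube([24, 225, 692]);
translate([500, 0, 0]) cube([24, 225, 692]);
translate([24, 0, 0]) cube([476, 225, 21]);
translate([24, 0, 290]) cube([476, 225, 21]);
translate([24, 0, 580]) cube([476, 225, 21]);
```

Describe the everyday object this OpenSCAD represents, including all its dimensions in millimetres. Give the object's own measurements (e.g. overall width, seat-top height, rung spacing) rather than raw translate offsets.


An open bookshelf. Two side panels, each 24 mm thick, 225 mm deep and 692 mm tall, stand 524 mm apart (outside-to-outside). Between them sit 3 shelves, each 21 mm thick and 225 mm deep, spanning the full gap between the sides. The bottom shelf rests on the floor (its underside at z = 0) and the clear gap between one shelf's top and the next shelf's underside is 269 mm.


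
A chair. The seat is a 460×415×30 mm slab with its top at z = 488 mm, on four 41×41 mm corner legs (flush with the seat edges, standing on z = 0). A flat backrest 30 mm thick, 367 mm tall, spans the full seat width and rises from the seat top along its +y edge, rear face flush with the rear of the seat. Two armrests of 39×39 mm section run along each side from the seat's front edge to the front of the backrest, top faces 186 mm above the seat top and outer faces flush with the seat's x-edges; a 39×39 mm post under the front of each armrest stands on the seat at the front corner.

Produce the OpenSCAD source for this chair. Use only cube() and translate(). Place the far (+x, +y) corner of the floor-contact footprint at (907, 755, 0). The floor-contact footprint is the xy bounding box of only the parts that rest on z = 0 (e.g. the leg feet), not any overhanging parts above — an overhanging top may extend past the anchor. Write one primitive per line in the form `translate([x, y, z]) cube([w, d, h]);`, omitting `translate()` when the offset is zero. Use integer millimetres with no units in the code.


// leg_h = 488 - 30 = 458
// arm post h = 186 - 39 = 147
translate([447, 340, 458]) cube([460, 415, 30]);
translate([447, 340, 0]) cube([41, 41, 458]);
translate([866, 340, 0]) cube([41, 41, 458]);
translate([447, 714, 0]) cube([41, 41, 458]);
translate([866, 714, 0]) cube([41, 41, 458]);
translate([447, 725, 488]) cube([460, 30, 367]);
translate([447, 340, 635]) cube([39, 385, 39]);
translate([868, 340, 635]) cube([39, 385, 39]);
translate([447, 340, 488]) cube([39, 39, 147]);
translate([868, 340, 488]) cube([39, 39, 147]);


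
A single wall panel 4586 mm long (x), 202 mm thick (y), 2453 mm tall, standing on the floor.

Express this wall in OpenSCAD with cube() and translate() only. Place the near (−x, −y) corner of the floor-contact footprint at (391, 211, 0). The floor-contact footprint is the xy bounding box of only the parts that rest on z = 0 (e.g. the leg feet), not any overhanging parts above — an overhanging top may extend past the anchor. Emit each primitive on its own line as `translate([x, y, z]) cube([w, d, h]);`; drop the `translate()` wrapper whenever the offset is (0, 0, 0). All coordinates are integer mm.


translate([391, 211, 0]) cube([4586, 202, 2453]);


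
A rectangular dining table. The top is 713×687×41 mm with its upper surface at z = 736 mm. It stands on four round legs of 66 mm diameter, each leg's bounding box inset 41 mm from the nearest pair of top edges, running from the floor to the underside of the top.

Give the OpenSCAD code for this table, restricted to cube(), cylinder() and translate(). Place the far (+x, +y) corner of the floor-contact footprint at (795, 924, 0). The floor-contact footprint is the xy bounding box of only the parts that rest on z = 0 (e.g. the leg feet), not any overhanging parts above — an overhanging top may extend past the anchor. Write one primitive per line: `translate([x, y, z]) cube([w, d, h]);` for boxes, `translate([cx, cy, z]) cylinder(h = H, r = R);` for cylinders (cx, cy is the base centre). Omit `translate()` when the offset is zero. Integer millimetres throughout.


// leg_h = 736 - 41 = 695
translate([123, 278, 695]) cube([713, 687, 41]);
translate([197, 352, 0]) cylinder(h = 695, r = 33);
translate([762, 352, 0]) cylinder(h = 695, r = 33);
translate([197, 891, 0]) cylinder(h = 695, r = 33);
translate([762, 891, 0]) cylinder(h = 695, r = 33);


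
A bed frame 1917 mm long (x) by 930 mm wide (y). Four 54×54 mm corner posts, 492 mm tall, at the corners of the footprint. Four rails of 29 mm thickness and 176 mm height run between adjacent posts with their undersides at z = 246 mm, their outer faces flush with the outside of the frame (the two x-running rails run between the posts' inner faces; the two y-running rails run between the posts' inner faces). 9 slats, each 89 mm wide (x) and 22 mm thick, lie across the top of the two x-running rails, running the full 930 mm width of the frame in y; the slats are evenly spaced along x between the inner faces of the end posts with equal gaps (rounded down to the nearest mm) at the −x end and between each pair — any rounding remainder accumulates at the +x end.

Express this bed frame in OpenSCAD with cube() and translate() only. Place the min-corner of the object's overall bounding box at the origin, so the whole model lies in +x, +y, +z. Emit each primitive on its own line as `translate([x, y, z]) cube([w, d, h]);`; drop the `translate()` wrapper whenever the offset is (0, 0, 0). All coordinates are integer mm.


// slat z = rail_z + rail_h = 246 + 176 = 422
// slat gap = ⌊(1809 − 9·89) / 10⌋ = 100
cube([54, 54, 492]);
translate([0, 876, 0]) cube([54, 54, 492]);
translate([1863, 0, 0]) cube([54, 54, 492]);
translate([1863, 876, 0]) cube([54, 54, 492]);
translate([54, 0, 246]) cube([1809, 29, 176]);
translate([54, 901, 246]) cube([1809, 29, 176]);
translate([0, 54, 246]) cube([29, 822, 176]);
translate([1888, 54, 246]) cube([29, 822, 176]);
translate([154, 0, 422]) cube([89, 930, 22]);
translate([343, 0, 422]) cube([89, 930, 22]);
translate([532, 0, 422]) cube([89, 930, 22]);
translate([721, 0, 422]) cube([89, 930, 22]);
translate([910, 0, 422]) cube([89, 930, 22]);
translate([1099, 0, 422]) cube([89, 930, 22]);
translate([1288, 0, 422]) cube([89, 930, 22]);
translate([1477, 0, 422]) cube([89, 930, 22]);
translate([1666, 0, 422]) cube([89, 930, 22]);


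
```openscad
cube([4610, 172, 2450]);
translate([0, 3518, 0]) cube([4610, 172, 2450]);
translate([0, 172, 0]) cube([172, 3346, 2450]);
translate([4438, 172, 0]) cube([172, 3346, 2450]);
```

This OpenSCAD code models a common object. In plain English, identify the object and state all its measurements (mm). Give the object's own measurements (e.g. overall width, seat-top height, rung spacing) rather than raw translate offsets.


The wall frame of a small rectangular building: four walls, each 2450 mm tall and 172 mm thick, enclosing a footprint 4610 mm (x) by 3690 mm (y) outside-to-outside, with no floor or roof. The front and back walls (the −y and +y sides) span the full width; the two side walls fit between them.


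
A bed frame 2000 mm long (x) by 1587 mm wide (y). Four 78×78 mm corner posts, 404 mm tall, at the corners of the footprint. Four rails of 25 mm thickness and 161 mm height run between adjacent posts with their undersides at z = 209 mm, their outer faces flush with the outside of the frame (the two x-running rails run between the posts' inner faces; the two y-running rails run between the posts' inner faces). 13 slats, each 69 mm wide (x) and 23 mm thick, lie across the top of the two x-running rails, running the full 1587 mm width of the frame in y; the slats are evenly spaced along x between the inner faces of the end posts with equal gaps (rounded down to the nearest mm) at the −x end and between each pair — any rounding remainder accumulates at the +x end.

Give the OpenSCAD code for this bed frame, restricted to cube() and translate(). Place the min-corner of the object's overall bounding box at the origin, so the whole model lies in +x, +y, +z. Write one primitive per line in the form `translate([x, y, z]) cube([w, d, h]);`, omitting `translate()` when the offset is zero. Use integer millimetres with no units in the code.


cube([78, 78, 404]);
translate([0, 1509, 0]) cube([78, 78, 404]);
translate([1922, 0, 0]) cube([78, 78, 404]);
translate([1922, 1509, 0]) cube([78, 78, 404]);
translate([78, 0, 209]) cube([1844, 25, 161]);
translate([78, 1562, 209]) cube([1844, 25, 161]);
translate([0, 78, 209]) cube([25, 1431, 161]);
translate([1975, 78, 209]) cube([25, 1431, 161]);
translate([145, 0, 370]) cube([69, 1587, 23]);
translate([281, 0, 370]) cube([69, 1587, 23]);
translate([417, 0, 370]) cube([69, 1587, 23]);
translate([553, 0, 370]) cube([69, 1587, 23]);
translate([689, 0, 370]) cube([69, 1587, 23]);
translate([825, 0, 370]) cube([69, 1587, 23]);
translate([961, 0, 370]) cube([69, 1587, 23]);
translate([1097, 0, 370]) cube([69, 1587, 23]);
translate([1233, 0, 370]) cube([69, 1587, 23]);
translate([1369, 0, 370]) cube([69, 1587, 23]);
translate([1505, 0, 370]) cube([69, 1587, 23]);
translate([1641, 0, 370]) cube([69, 1587, 23]);
translate([1777, 0, 370]) cube([69, 1587, 23]);


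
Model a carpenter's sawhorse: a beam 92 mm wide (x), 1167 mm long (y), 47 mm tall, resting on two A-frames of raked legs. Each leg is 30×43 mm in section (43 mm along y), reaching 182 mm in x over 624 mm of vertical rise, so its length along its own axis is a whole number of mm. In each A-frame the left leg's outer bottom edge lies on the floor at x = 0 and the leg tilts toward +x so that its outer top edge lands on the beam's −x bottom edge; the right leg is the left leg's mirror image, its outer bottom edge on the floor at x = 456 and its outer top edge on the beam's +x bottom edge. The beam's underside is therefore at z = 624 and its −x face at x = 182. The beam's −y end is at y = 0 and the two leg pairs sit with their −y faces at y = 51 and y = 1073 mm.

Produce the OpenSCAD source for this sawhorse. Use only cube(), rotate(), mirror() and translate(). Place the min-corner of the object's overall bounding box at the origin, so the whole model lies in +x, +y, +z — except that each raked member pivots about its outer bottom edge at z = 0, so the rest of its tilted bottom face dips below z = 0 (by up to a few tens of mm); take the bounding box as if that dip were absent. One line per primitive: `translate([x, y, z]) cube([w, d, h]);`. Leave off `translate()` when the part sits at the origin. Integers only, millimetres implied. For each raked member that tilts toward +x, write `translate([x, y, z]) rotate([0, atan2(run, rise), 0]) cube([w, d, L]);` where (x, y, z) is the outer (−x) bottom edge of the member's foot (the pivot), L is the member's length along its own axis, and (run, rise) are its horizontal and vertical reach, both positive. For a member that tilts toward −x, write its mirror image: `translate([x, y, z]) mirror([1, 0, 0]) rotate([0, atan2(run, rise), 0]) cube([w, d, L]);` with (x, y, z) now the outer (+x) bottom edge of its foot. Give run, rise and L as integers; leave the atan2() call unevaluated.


// leg length = √(182² + 624²) = 650
// right-leg outer foot x = 2·182 + 92 = 456
// beam min-corner = (182, 0, 624)
translate([182, 0, 624]) cube([92, 1167, 47]);
translate([0, 51, 0]) rotate([0, atan2(182, 624), 0]) cube([30, 43, 650]);
translate([456, 51, 0]) mirror([1, 0, 0]) rotate([0, atan2(182, 624), 0]) cube([30, 43, 650]);
translate([0, 1073, 0]) rotate([0, atan2(182, 624), 0]) cube([30, 43, 650]);
translate([456, 1073, 0]) mirror([1, 0, 0]) rotate([0, atan2(182, 624), 0]) cube([30, 43, 650]);


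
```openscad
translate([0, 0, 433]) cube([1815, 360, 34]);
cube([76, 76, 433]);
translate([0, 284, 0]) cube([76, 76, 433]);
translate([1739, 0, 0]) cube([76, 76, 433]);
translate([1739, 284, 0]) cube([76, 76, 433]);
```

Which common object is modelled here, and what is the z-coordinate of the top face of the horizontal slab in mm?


A bench. The seat-top height is 467 mm.

A long slab on four corner posts — a bench. The slab sits at z = 433 with thickness 34, so the top is 433 + 34 = 467 mm.


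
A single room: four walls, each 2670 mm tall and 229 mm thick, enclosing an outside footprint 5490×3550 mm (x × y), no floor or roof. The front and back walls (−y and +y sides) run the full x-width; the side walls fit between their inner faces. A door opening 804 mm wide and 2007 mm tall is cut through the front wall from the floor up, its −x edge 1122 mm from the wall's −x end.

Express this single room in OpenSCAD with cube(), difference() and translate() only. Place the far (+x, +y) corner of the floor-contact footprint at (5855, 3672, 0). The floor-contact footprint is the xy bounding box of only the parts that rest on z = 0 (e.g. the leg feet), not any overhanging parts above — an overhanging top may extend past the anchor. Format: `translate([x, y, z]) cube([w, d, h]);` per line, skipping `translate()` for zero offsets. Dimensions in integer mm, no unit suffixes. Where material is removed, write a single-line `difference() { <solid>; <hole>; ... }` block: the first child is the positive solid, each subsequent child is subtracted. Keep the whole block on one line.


difference() { translate([365, 122, 0]) cube([5490, 229, 2670]); translate([1487, 122, 0]) cube([804, 229, 2007]); }
translate([365, 3443, 0]) cube([5490, 229, 2670]);
translate([365, 351, 0]) cube([229, 3092, 2670]);
translate([5626, 351, 0]) cube([229, 3092, 2670]);


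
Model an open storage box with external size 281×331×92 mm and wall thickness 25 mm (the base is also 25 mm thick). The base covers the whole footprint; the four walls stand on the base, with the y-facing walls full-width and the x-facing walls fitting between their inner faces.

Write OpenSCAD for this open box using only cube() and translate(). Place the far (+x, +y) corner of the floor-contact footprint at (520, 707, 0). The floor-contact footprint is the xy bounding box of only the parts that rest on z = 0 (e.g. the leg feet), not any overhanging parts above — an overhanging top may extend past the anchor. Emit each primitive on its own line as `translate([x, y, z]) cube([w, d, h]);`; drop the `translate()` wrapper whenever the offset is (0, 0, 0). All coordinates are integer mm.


translate([239, 376, 0]) cube([281, 331, 25]);
translate([239, 376, 25]) cube([281, 25, 67]);
translate([239, 682, 25]) cube([281, 25, 67]);
translate([239, 401, 25]) cube([25, 281, 67]);
translate([495, 401, 25]) cube([25, 281, 67]);


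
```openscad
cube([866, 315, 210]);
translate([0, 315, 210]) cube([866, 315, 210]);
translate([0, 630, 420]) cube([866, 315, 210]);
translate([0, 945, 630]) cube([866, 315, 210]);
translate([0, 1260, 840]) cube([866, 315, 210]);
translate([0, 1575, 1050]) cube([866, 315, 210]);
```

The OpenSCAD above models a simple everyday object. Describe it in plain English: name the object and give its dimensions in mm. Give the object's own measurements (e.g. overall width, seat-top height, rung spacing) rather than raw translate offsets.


A straight staircase of 6 solid steps. Each step is 866 mm wide (x), 315 mm deep (y, the going) and 210 mm tall (the rise). The first step rests on the floor; each subsequent step sits one going further in +y and one rise higher in +z, directly behind and above the previous step with no overlap.


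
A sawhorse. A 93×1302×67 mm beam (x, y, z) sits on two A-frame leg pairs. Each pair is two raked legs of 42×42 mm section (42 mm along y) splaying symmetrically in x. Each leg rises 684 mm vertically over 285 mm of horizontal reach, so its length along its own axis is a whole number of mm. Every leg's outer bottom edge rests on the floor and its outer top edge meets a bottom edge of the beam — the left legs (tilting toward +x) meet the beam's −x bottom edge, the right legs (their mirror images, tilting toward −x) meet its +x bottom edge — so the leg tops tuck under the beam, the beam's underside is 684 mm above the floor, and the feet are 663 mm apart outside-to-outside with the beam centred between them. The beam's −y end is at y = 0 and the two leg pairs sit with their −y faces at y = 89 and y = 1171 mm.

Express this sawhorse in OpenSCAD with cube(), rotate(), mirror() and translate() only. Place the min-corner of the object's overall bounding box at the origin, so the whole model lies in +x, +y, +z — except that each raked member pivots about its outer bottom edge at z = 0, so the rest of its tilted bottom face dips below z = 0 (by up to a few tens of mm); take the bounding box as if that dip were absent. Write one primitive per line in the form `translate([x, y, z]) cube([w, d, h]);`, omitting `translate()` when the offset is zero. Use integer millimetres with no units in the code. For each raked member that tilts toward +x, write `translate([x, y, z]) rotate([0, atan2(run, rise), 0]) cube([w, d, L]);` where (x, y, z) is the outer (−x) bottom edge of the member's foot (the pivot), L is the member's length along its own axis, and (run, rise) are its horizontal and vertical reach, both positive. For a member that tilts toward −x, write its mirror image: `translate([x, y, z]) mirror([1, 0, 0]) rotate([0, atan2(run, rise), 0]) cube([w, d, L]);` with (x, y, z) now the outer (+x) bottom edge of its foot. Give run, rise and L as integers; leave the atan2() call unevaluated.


// leg length = √(285² + 684²) = 741
// right-leg outer foot x = 2·285 + 93 = 663
// beam min-corner = (285, 0, 684)
translate([285, 0, 684]) cube([93, 1302, 67]);
translate([0, 89, 0]) rotate([0, atan2(285, 684), 0]) cube([42, 42, 741]);
translate([663, 89, 0]) mirror([1, 0, 0]) rotate([0, atan2(285, 684), 0]) cube([42, 42, 741]);
translate([0, 1171, 0]) rotate([0, atan2(285, 684), 0]) cube([42, 42, 741]);
translate([663, 1171, 0]) mirror([1, 0, 0]) rotate([0, atan2(285, 684), 0]) cube([42, 42, 741]);


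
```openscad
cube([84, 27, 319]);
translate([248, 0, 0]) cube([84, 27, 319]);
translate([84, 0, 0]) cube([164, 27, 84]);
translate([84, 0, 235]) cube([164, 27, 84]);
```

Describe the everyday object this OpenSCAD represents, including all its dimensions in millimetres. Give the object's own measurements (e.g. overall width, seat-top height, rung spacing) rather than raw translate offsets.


A rectangular picture frame lying in the x–z plane (depth along y). The opening is 164 mm wide (x) by 151 mm tall (z), surrounded by a border 84 mm wide on all four sides. The frame is 27 mm deep and is made of two full-height vertical stiles with two horizontal rails fitted between them.


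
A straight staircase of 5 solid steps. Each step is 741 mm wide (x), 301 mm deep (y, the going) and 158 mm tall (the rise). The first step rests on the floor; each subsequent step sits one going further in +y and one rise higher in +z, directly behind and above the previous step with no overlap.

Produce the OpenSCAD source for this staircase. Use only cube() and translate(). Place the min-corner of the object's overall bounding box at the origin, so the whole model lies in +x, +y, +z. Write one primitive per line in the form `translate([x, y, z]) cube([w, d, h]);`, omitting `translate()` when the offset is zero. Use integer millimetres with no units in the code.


cube([741, 301, 158]);
translate([0, 301, 158]) cube([741, 301, 158]);
translate([0, 602, 316]) cube([741, 301, 158]);
translate([0, 903, 474]) cube([741, 301, 158]);
translate([0, 1204, 632]) cube([741, 301, 158]);


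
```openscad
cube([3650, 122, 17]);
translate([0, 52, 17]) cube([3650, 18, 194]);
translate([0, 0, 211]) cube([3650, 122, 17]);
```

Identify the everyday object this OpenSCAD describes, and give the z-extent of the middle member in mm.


An I-beam. The web height is 194 mm.

Two wide flanges with a thin centred web — an I-beam. Overall 228 mm minus two 17 mm flanges gives a web of 228 − 2·17 = 194 mm.
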